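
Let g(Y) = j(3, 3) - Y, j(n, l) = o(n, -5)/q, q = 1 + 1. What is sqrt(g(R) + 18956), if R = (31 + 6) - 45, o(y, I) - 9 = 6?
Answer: sqrt(75886)/2 ≈ 137.74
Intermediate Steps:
o(y, I) = 15 (o(y, I) = 9 + 6 = 15)
q = 2
R = -8 (R = 37 - 45 = -8)
j(n, l) = 15/2
g(Y) = 15/2 - Y
sqrt(g(R) + 18956) = sqrt((15/2 - 1*(-8)) + 18956) = sqrt((15/2 + 8) + 18956) = sqrt(31/2 + 18956) = sqrt(37943/2) = sqrt(75886)/2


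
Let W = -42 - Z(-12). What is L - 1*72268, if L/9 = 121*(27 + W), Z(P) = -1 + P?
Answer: -74446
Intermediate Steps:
W = -29 (W = -42 - (-1 - 12) = -42 - 1*(-13) = -42 + 13 = -29)
L = -2178 (L = 9*(121*(27 - 29)) = 9*(121*(-2)) = 9*(-242) = -2178)
L - 1*72268 = -2178 - 1*72268 = -2178 - 72268 = -74446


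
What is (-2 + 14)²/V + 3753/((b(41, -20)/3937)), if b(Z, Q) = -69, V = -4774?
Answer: -11756423025/54901 ≈ -2.1414e+5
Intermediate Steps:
(-2 + 14)²/V + 3753/((b(41, -20)/3937)) = (-2 + 14)²/(-4774) + 3753/((-69/3937)) = 12²*(-1/4774) + 3753/((-69*1/3937)) = 144*(-1/4774) + 3753/(-69/3937) = -72/2387 + 3753*(-3937/69) = -72/2387 - 4925187/23 = -11756423025/54901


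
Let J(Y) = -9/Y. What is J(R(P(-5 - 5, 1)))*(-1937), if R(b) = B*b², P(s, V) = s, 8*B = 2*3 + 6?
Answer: 5811/50 ≈ 116.22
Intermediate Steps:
B = 3/2 (B = (2*3 + 6)/8 = (6 + 6)/8 = (⅛)*12 = 3/2 ≈ 1.5000)
R(b) = 3*b²/2
J(R(P(-5 - 5, 1)))*(-1937) = -9*2/(3*(-5 - 5)²)*(-1937) = -9/((3/2)*(-10)²)*(-1937) = -9/((3/2)*100)*(-1937) = -9/150*(-1937) = -9*1/150*(-1937) = -3/50*(-1937) = 5811/50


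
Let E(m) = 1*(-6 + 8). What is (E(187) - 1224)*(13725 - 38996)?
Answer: 30881162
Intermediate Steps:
E(m) = 2 (E(m) = 1*2 = 2)
(E(187) - 1224)*(13725 - 38996) = (2 - 1224)*(13725 - 38996) = -1222*(-25271) = 30881162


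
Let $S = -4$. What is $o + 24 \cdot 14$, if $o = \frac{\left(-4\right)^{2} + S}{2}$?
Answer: $342$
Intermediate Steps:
$o = 6$ ($o = \frac{\left(-4\right)^{2} - 4}{2} = \frac{16 - 4}{2} = \frac{1}{2} \cdot 12 = 6$)
$o + 24 \cdot 14 = 6 + 24 \cdot 14 = 6 + 336 = 342$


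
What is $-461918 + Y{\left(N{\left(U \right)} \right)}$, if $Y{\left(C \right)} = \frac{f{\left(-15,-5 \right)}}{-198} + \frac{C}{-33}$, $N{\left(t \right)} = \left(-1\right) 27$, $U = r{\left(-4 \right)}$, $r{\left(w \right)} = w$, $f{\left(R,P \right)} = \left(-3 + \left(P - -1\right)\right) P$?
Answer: $- \frac{91459637}{198} \approx -4.6192 \cdot 10^{5}$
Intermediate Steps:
$f{\left(R,P \right)} = P \left(-2 + P\right)$ ($f{\left(R,P \right)} = \left(-3 + \left(P + 1\right)\right) P = \left(-3 + \left(1 + P\right)\right) P = \left(-2 + P\right) P = P \left(-2 + P\right)$)
$U = -4$
$N{\left(t \right)} = -27$
$Y{\left(C \right)} = - \frac{35}{198} - \frac{C}{33}$ ($Y{\left(C \right)} = \frac{\left(-5\right) \left(-2 - 5\right)}{-198} + \frac{C}{-33} = \left(-5\right) \left(-7\right) \left(- \frac{1}{198}\right) + C \left(- \frac{1}{33}\right) = 35 \left(- \frac{1}{198}\right) - \frac{C}{33} = - \frac{35}{198} - \frac{C}{33}$)
$-461918 + Y{\left(N{\left(U \right)} \right)} = -461918 - - \frac{127}{198} = -461918 + \left(- \frac{35}{198} + \frac{9}{11}\right) = -461918 + \frac{127}{198} = - \frac{91459637}{198}$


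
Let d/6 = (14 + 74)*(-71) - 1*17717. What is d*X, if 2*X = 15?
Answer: -1078425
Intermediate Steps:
X = 15/2 (X = (½)*15 = 15/2 ≈ 7.5000)
d = -143790 (d = 6*((14 + 74)*(-71) - 1*17717) = 6*(88*(-71) - 17717) = 6*(-6248 - 17717) = 6*(-23965) = -143790)
d*X = -143790*15/2 = -1078425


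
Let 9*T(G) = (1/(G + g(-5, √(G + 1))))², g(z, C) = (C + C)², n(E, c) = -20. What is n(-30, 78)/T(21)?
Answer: -2138580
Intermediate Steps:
g(z, C) = 4*C² (g(z, C) = (2*C)² = 4*C²)
T(G) = 1/(9*(4 + 5*G)²) (T(G) = (1/(G + 4*(√(G + 1))²))²/9 = (1/(G + 4*(√(1 + G))²))²/9 = (1/(G + 4*(1 + G)))²/9 = (1/(G + (4 + 4*G)))²/9 = (1/(4 + 5*G))²/9 = 1/(9*(4 + 5*G)²))
n(-30, 78)/T(21) = -20*9*(4 + 5*21)² = -20*9*(4 + 105)² = -20/((⅑)/109²) = -20/((⅑)*(1/11881)) = -20/1/106929 = -20*106929 = -2138580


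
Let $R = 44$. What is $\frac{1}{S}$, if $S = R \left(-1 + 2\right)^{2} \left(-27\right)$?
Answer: $- \frac{1}{1188} \approx -0.00084175$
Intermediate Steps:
$S = -1188$ ($S = 44 \left(-1 + 2\right)^{2} \left(-27\right) = 44 \cdot 1^{2} \left(-27\right) = 44 \cdot 1 \left(-27\right) = 44 \left(-27\right) = -1188$)
$\frac{1}{S} = \frac{1}{-1188} = - \frac{1}{1188}$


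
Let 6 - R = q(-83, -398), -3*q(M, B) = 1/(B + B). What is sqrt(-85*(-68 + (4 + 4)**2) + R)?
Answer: sqrt(493269459)/1194 ≈ 18.601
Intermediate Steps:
q(M, B) = -1/(6*B) (q(M, B) = -1/(3*(B + B)) = -1/(2*B)/3 = -1/(6*B))
R = 14327/2388 (R = 6 - (-1)/(6*(-398)) = 6 - (-1)*(-1)/(6*398) = 6 - 1*1/2388 = 6 - 1/2388 = 14327/2388 ≈ 5.9996)
sqrt(-85*(-68 + (4 + 4)**2) + R) = sqrt(-85*(-68 + (4 + 4)**2) + 14327/2388) = sqrt(-85*(-68 + 8**2) + 14327/2388) = sqrt(-85*(-68 + 64) + 14327/2388) = sqrt(-85*(-4) + 14327/2388) = sqrt(340 + 14327/2388) = sqrt(826247/2388) = sqrt(493269459)/1194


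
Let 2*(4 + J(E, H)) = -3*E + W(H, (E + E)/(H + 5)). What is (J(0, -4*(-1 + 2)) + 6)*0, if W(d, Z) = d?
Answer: 0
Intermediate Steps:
J(E, H) = -4 + H/2 - 3*E/2 (J(E, H) = -4 + (-3*E + H)/2 = -4 + (H - 3*E)/2 = -4 + (H/2 - 3*E/2) = -4 + H/2 - 3*E/2)
(J(0, -4*(-1 + 2)) + 6)*0 = ((-4 + (-4*(-1 + 2))/2 - 3/2*0) + 6)*0 = ((-4 + (-4*1)/2 + 0) + 6)*0 = ((-4 + (½)*(-4) + 0) + 6)*0 = ((-4 - 2 + 0) + 6)*0 = (-6 + 6)*0 = 0*0 = 0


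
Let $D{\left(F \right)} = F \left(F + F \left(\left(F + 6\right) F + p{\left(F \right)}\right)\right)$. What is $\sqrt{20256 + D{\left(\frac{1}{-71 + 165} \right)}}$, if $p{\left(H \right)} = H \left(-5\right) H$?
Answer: $\frac{\sqrt{395371275693}}{4418} \approx 142.32$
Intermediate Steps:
$p{\left(H \right)} = - 5 H^{2}$ ($p{\left(H \right)} = - 5 H H = - 5 H^{2}$)
$D{\left(F \right)} = F \left(F + F \left(- 5 F^{2} + F \left(6 + F\right)\right)\right)$ ($D{\left(F \right)} = F \left(F + F \left(\left(F + 6\right) F - 5 F^{2}\right)\right) = F \left(F + F \left(\left(6 + F\right) F - 5 F^{2}\right)\right) = F \left(F + F \left(F \left(6 + F\right) - 5 F^{2}\right)\right) = F \left(F + F \left(- 5 F^{2} + F \left(6 + F\right)\right)\right)$)
$\sqrt{20256 + D{\left(\frac{1}{-71 + 165} \right)}} = \sqrt{20256 + \left(\frac{1}{-71 + 165}\right)^{2} \left(1 - 4 \left(\frac{1}{-71 + 165}\right)^{2} + \frac{6}{-71 + 165}\right)} = \sqrt{20256 + \left(\frac{1}{94}\right)^{2} \left(1 - 4 \left(\frac{1}{94}\right)^{2} + \frac{6}{94}\right)} = \sqrt{20256 + \frac{1 - \frac{4}{8836} + 6 \cdot \frac{1}{94}}{8836}} = \sqrt{20256 + \frac{1 - \frac{1}{2209} + \frac{3}{47}}{8836}} = \sqrt{20256 + \frac{1}{8836} \cdot \frac{2349}{2209}} = \sqrt{20256 + \frac{2349}{19518724}} = \sqrt{\frac{395371275693}{19518724}} = \frac{\sqrt{395371275693}}{4418}$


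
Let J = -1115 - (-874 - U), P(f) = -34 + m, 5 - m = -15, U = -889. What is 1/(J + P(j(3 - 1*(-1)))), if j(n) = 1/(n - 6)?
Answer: -1/1144 ≈ -0.00087413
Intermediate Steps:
m = 20 (m = 5 - 1*(-15) = 5 + 15 = 20)
j(n) = 1/(-6 + n)
P(f) = -14 (P(f) = -34 + 20 = -14)
J = -1130 (J = -1115 - (-874 - 1*(-889)) = -1115 - (-874 + 889) = -1115 - 1*15 = -1115 - 15 = -1130)
1/(J + P(j(3 - 1*(-1)))) = 1/(-1130 - 14) = 1/(-1144) = -1/1144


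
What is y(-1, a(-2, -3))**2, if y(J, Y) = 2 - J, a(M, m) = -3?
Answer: 9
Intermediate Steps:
y(-1, a(-2, -3))**2 = (2 - 1*(-1))**2 = (2 + 1)**2 = 3**2 = 9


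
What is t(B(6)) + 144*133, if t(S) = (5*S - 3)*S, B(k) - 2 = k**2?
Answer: 26258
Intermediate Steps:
B(k) = 2 + k**2
t(S) = S*(-3 + 5*S) (t(S) = (-3 + 5*S)*S = S*(-3 + 5*S))
t(B(6)) + 144*133 = (2 + 6**2)*(-3 + 5*(2 + 6**2)) + 144*133 = (2 + 36)*(-3 + 5*(2 + 36)) + 19152 = 38*(-3 + 5*38) + 19152 = 38*(-3 + 190) + 19152 = 38*187 + 19152 = 7106 + 19152 = 26258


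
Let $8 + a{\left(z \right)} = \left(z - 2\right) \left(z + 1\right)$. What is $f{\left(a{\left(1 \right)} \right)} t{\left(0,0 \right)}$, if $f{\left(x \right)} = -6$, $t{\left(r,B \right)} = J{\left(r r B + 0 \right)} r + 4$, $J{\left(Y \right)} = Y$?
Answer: $-24$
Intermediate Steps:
$t{\left(r,B \right)} = 4 + B r^{3}$ ($t{\left(r,B \right)} = \left(r r B + 0\right) r + 4 = \left(r^{2} B + 0\right) r + 4 = \left(B r^{2} + 0\right) r + 4 = B r^{2} r + 4 = B r^{3} + 4 = 4 + B r^{3}$)
$a{\left(z \right)} = -8 + \left(1 + z\right) \left(-2 + z\right)$ ($a{\left(z \right)} = -8 + \left(z - 2\right) \left(z + 1\right) = -8 + \left(-2 + z\right) \left(1 + z\right) = -8 + \left(1 + z\right) \left(-2 + z\right)$)
$f{\left(a{\left(1 \right)} \right)} t{\left(0,0 \right)} = - 6 \left(4 + 0 \cdot 0^{3}\right) = - 6 \left(4 + 0 \cdot 0\right) = - 6 \left(4 + 0\right) = \left(-6\right) 4 = -24$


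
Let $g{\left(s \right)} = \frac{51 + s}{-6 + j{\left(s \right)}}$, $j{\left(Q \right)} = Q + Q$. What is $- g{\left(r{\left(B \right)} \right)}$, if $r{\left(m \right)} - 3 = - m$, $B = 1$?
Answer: $\frac{53}{2} \approx 26.5$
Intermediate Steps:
$j{\left(Q \right)} = 2 Q$
$r{\left(m \right)} = 3 - m$
$g{\left(s \right)} = \frac{51 + s}{-6 + 2 s}$
$- g{\left(r{\left(B \right)} \right)} = - \frac{51 + \left(3 - 1\right)}{2 \left(-3 + \left(3 - 1\right)\right)} = - \frac{51 + 2}{2 \left(-3 + 2\right)} = - \frac{53}{2 \left(-1\right)} = - \frac{\left(-1\right) 53}{2} = \left(-1\right) \left(- \frac{53}{2}\right) = \frac{53}{2}$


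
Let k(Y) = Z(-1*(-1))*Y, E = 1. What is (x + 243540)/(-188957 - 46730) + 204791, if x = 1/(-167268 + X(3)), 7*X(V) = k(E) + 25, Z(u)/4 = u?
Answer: 56512491050036826/275953416889 ≈ 2.0479e+5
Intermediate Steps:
Z(u) = 4*u
k(Y) = 4*Y (k(Y) = (4*(-1*(-1)))*Y = (4*1)*Y = 4*Y)
X(V) = 29/7 (X(V) = (4*1 + 25)/7 = (4 + 25)/7 = (⅐)*29 = 29/7)
x = -7/1170847 (x = 1/(-167268 + 29/7) = 1/(-1170847/7) = -7/1170847 ≈ -5.9786e-6)
(x + 243540)/(-188957 - 46730) + 204791 = (-7/1170847 + 243540)/(-188957 - 46730) + 204791 = (285148078373/1170847)/(-235687) + 204791 = (285148078373/1170847)*(-1/235687) + 204791 = -285148078373/275953416889 + 204791 = 56512491050036826/275953416889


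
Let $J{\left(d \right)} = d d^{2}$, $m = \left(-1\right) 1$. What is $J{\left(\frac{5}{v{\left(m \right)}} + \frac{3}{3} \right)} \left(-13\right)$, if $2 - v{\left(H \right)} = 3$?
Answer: $832$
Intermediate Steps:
$m = -1$
$v{\left(H \right)} = -1$ ($v{\left(H \right)} = 2 - 3 = -1$)
$J{\left(d \right)} = d^{3}$
$J{\left(\frac{5}{v{\left(m \right)}} + \frac{3}{3} \right)} \left(-13\right) = \left(\frac{5}{-1} + \frac{3}{3}\right)^{3} \left(-13\right) = \left(5 \left(-1\right) + 3 \cdot \frac{1}{3}\right)^{3} \left(-13\right) = \left(-5 + 1\right)^{3} \left(-13\right) = \left(-4\right)^{3} \left(-13\right) = \left(-64\right) \left(-13\right) = 832$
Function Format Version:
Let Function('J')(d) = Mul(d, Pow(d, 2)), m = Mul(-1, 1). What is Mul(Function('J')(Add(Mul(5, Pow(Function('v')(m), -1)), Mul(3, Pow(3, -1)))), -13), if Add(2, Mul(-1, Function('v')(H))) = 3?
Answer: 832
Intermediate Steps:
m = -1
Function('v')(H) = -1 (Function('v')(H) = Add(2, Mul(-1, 3)) = Add(2, -3) = -1)
Function('J')(d) = Pow(d, 3)
Mul(Function('J')(Add(Mul(5, Pow(Function('v')(m), -1)), Mul(3, Pow(3, -1)))), -13) = Mul(Pow(Add(Mul(5, Pow(-1, -1)), Mul(3, Pow(3, -1))), 3), -13) = Mul(Pow(Add(Mul(5, -1), Mul(3, Rational(1, 3))), 3), -13) = Mul(Pow(Add(-5, 1), 3), -13) = Mul(Pow(-4, 3), -13) = Mul(-64, -13) = 832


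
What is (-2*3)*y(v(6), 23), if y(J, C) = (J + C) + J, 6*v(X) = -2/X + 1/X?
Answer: -413/3 ≈ -137.67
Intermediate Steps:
v(X) = -1/(6*X) (v(X) = (-2/X + 1/X)/6 = (-1/X)/6 = -1/(6*X))
y(J, C) = C + 2*J (y(J, C) = (C + J) + J = C + 2*J)
(-2*3)*y(v(6), 23) = (-2*3)*(23 + 2*(-⅙/6)) = -6*(23 + 2*(-⅙*⅙)) = -6*(23 + 2*(-1/36)) = -6*(23 - 1/18) = -6*413/18 = -413/3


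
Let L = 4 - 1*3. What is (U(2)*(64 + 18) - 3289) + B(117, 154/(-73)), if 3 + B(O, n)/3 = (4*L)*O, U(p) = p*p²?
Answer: -1238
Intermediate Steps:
L = 1 (L = 4 - 3 = 1)
U(p) = p³
B(O, n) = -9 + 12*O (B(O, n) = -9 + 3*((4*1)*O) = -9 + 3*(4*O) = -9 + 12*O)
(U(2)*(64 + 18) - 3289) + B(117, 154/(-73)) = (2³*(64 + 18) - 3289) + (-9 + 12*117) = (8*82 - 3289) + (-9 + 1404) = (656 - 3289) + 1395 = -2633 + 1395 = -1238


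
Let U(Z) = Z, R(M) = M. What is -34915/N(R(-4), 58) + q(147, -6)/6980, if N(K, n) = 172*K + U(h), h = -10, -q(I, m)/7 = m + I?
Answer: 348163/6980 ≈ 49.880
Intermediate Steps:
q(I, m) = -7*I - 7*m (q(I, m) = -7*(m + I) = -7*(I + m) = -7*I - 7*m)
N(K, n) = -10 + 172*K (N(K, n) = 172*K - 10 = -10 + 172*K)
-34915/N(R(-4), 58) + q(147, -6)/6980 = -34915/(-10 + 172*(-4)) + (-7*147 - 7*(-6))/6980 = -34915/(-10 - 688) + (-1029 + 42)*(1/6980) = -34915/(-698) - 987*1/6980 = -34915*(-1/698) - 987/6980 = 34915/698 - 987/6980 = 348163/6980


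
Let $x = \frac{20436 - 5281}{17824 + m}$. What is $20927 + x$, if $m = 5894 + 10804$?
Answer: $\frac{722457049}{34522} \approx 20927.0$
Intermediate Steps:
$m = 16698$
$x = \frac{15155}{34522}$ ($x = \frac{20436 - 5281}{17824 + 16698} = \frac{15155}{34522} \approx 0.439$)
$20927 + x = 20927 + \frac{15155}{34522} = \frac{722457049}{34522}$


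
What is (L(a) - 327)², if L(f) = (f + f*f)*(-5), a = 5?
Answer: 227529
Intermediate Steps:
L(f) = -5*f - 5*f² (L(f) = (f + f²)*(-5) = -5*f - 5*f²)
(L(a) - 327)² = (-5*5*(1 + 5) - 327)² = (-5*5*6 - 327)² = (-150 - 327)² = (-477)² = 227529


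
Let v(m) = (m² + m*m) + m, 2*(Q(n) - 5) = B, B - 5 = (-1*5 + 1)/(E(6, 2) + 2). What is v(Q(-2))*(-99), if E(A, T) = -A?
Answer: -13464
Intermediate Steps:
B = 6 (B = 5 + (-1*5 + 1)/(-1*6 + 2) = 5 + (-5 + 1)/(-6 + 2) = 5 - 4/(-4) = 5 - 4*(-¼) = 5 + 1 = 6)
Q(n) = 8 (Q(n) = 5 + (½)*6 = 5 + 3 = 8)
v(m) = m + 2*m² (v(m) = (m² + m²) + m = 2*m² + m = m + 2*m²)
v(Q(-2))*(-99) = (8*(1 + 2*8))*(-99) = (8*(1 + 16))*(-99) = (8*17)*(-99) = 136*(-99) = -13464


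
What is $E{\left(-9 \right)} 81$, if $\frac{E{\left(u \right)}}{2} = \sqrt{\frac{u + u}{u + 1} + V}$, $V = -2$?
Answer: $81$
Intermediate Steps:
$E{\left(u \right)} = 2 \sqrt{-2 + \frac{2 u}{1 + u}}$ ($E{\left(u \right)} = 2 \sqrt{\frac{u + u}{u + 1} - 2} = 2 \sqrt{\frac{2 u}{1 + u} - 2} = 2 \sqrt{-2 + \frac{2 u}{1 + u}}$)
$E{\left(-9 \right)} 81 = 2 \sqrt{2} \sqrt{- \frac{1}{1 - 9}} \cdot 81 = 2 \sqrt{2} \sqrt{- \frac{1}{-8}} \cdot 81 = 2 \sqrt{2} \sqrt{\left(-1\right) \left(- \frac{1}{8}\right)} 81 = \frac{2 \sqrt{2}}{2 \sqrt{2}} \cdot 81 = 2 \sqrt{2} \frac{\sqrt{2}}{4} \cdot 81 = 1 \cdot 81 = 81$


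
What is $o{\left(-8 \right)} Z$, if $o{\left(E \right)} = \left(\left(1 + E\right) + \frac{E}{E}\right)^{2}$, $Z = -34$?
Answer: $-1224$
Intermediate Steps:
$o{\left(E \right)} = \left(2 + E\right)^{2}$ ($o{\left(E \right)} = \left(\left(1 + E\right) + 1\right)^{2} = \left(2 + E\right)^{2}$)
$o{\left(-8 \right)} Z = \left(2 - 8\right)^{2} \left(-34\right) = \left(-6\right)^{2} \left(-34\right) = 36 \left(-34\right) = -1224$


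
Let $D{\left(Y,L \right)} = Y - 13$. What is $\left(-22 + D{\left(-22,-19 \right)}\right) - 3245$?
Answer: $-3302$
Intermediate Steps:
$D{\left(Y,L \right)} = -13 + Y$
$\left(-22 + D{\left(-22,-19 \right)}\right) - 3245 = \left(-22 - 35\right) - 3245 = -57 - 3245 = -3302$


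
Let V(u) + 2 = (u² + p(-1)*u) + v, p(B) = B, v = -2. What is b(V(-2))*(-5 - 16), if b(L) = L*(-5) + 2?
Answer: 168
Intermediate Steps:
V(u) = -4 + u² - u (V(u) = -2 + ((u² - u) - 2) = -2 + (-2 + u² - u) = -4 + u² - u)
b(L) = 2 - 5*L (b(L) = -5*L + 2 = 2 - 5*L)
b(V(-2))*(-5 - 16) = (2 - 5*(-4 + (-2)² - 1*(-2)))*(-5 - 16) = (2 - 5*(-4 + 4 + 2))*(-21) = (2 - 5*2)*(-21) = (2 - 10)*(-21) = -8*(-21) = 168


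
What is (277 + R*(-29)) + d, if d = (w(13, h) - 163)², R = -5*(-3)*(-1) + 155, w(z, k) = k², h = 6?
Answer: 12346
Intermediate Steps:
R = 140 (R = 15*(-1) + 155 = -15 + 155 = 140)
d = 16129 (d = (6² - 163)² = (36 - 163)² = (-127)² = 16129)
(277 + R*(-29)) + d = (277 + 140*(-29)) + 16129 = (277 - 4060) + 16129 = -3783 + 16129 = 12346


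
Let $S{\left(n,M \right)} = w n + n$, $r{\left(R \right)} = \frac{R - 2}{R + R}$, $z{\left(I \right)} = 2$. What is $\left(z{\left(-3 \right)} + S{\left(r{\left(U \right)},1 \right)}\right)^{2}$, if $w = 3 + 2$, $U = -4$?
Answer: $\frac{169}{4} \approx 42.25$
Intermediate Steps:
$w = 5$
$r{\left(R \right)} = \frac{-2 + R}{2 R}$
$S{\left(n,M \right)} = 6 n$ ($S{\left(n,M \right)} = 5 n + n = 6 n$)
$\left(z{\left(-3 \right)} + S{\left(r{\left(U \right)},1 \right)}\right)^{2} = \left(2 + 6 \frac{-2 - 4}{2 \left(-4\right)}\right)^{2} = \left(2 + 6 \cdot \frac{1}{2} \left(- \frac{1}{4}\right) \left(-6\right)\right)^{2} = \left(2 + 6 \cdot \frac{3}{4}\right)^{2} = \left(2 + \frac{9}{2}\right)^{2} = \left(\frac{13}{2}\right)^{2} = \frac{169}{4}$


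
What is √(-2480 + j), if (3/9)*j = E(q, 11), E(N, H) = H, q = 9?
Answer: I*√2447 ≈ 49.467*I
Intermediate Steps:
j = 33 (j = 3*11 = 33)
√(-2480 + j) = √(-2480 + 33) = √(-2447) = I*√2447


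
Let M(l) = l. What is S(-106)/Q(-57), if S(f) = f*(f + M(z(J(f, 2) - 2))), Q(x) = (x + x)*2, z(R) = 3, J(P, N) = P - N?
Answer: -5459/114 ≈ -47.886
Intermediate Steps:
Q(x) = 4*x (Q(x) = (2*x)*2 = 4*x)
S(f) = f*(3 + f) (S(f) = f*(f + 3) = f*(3 + f))
S(-106)/Q(-57) = (-106*(3 - 106))/((4*(-57))) = -106*(-103)/(-228) = 10918*(-1/228) = -5459/114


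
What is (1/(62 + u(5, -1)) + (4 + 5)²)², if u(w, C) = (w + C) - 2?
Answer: 26884225/4096 ≈ 6563.5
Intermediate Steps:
u(w, C) = -2 + C + w (u(w, C) = (C + w) - 2 = -2 + C + w)
(1/(62 + u(5, -1)) + (4 + 5)²)² = (1/(62 + (-2 - 1 + 5)) + (4 + 5)²)² = (1/(62 + 2) + 9²)² = (1/64 + 81)² = (5185/64)² = 26884225/4096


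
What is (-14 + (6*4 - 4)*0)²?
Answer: 196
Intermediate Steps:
(-14 + (6*4 - 4)*0)² = (-14 + (24 - 4)*0)² = (-14 + 20*0)² = (-14 + 0)² = (-14)² = 196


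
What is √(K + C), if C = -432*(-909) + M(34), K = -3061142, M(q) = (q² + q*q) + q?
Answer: 2*I*√666527 ≈ 1632.8*I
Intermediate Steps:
M(q) = q + 2*q² (M(q) = (q² + q²) + q = 2*q² + q = q + 2*q²)
C = 395034 (C = -432*(-909) + 34*(1 + 2*34) = 392688 + 34*(1 + 68) = 392688 + 34*69 = 392688 + 2346 = 395034)
√(K + C) = √(-3061142 + 395034) = √(-2666108) = 2*I*√666527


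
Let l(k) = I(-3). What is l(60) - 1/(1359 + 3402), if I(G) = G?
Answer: -14284/4761 ≈ -3.0002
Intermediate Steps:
l(k) = -3
l(60) - 1/(1359 + 3402) = -3 - 1/(1359 + 3402) = -3 - 1/4761 = -14284/4761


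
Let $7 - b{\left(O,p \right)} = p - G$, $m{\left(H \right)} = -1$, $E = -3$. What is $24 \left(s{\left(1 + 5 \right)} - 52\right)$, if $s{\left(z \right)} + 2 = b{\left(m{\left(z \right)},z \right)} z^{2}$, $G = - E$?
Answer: $2160$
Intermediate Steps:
$G = 3$ ($G = \left(-1\right) \left(-3\right) = 3$)
$b{\left(O,p \right)} = 10 - p$ ($b{\left(O,p \right)} = 7 - \left(p - 3\right) = 7 - \left(-3 + p\right) = 10 - p$)
$s{\left(z \right)} = -2 + z^{2} \left(10 - z\right)$ ($s{\left(z \right)} = -2 + \left(10 - z\right) z^{2} = -2 + z^{2} \left(10 - z\right)$)
$24 \left(s{\left(1 + 5 \right)} - 52\right) = 24 \left(\left(-2 + \left(1 + 5\right)^{2} \left(10 - \left(1 + 5\right)\right)\right) - 52\right) = 24 \left(\left(-2 + 6^{2} \left(10 - 6\right)\right) - 52\right) = 24 \left(\left(-2 + 36 \left(10 - 6\right)\right) - 52\right) = 24 \left(\left(-2 + 36 \cdot 4\right) - 52\right) = 24 \left(\left(-2 + 144\right) - 52\right) = 24 \left(142 - 52\right) = 24 \cdot 90 = 2160$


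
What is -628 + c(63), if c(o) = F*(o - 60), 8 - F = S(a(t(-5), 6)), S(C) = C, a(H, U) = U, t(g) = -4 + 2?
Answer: -622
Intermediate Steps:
t(g) = -2
F = 2 (F = 8 - 1*6 = 8 - 6 = 2)
c(o) = -120 + 2*o (c(o) = 2*(o - 60) = 2*(-60 + o) = -120 + 2*o)
-628 + c(63) = -628 + (-120 + 2*63) = -628 + (-120 + 126) = -628 + 6 = -622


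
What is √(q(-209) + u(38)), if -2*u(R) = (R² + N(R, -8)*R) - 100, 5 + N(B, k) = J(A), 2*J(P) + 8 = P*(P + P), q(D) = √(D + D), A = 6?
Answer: √(-1185 + I*√418) ≈ 0.297 + 34.425*I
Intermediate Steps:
q(D) = √2*√D (q(D) = √(2*D) = √2*√D)
J(P) = -4 + P² (J(P) = -4 + (P*(P + P))/2 = -4 + (P*(2*P))/2 = -4 + (2*P²)/2 = -4 + P²)
N(B, k) = 27 (N(B, k) = -5 + (-4 + 6²) = -5 + (-4 + 36) = -5 + 32 = 27)
u(R) = 50 - 27*R/2 - R²/2 (u(R) = -((R² + 27*R) - 100)/2 = -(-100 + R² + 27*R)/2 = 50 - 27*R/2 - R²/2)
√(q(-209) + u(38)) = √(√2*√(-209) + (50 - 27/2*38 - ½*38²)) = √(√2*(I*√209) + (50 - 513 - ½*1444)) = √(I*√418 + (50 - 513 - 722)) = √(I*√418 - 1185) = √(-1185 + I*√418)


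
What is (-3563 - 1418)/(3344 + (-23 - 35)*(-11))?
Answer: -4981/3982 ≈ -1.2509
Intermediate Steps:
(-3563 - 1418)/(3344 + (-23 - 35)*(-11)) = -4981/(3344 - 58*(-11)) = -4981/(3344 + 638) = -4981/3982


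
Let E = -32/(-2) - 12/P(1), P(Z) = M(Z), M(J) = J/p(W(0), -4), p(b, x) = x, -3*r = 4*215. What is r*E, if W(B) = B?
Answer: -55040/3 ≈ -18347.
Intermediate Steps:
r = -860/3 (r = -4*215/3 = -⅓*860 = -860/3 ≈ -286.67)
M(J) = -J/4 (M(J) = J/(-4) = J*(-¼) = -J/4)
P(Z) = -Z/4
E = 64 (E = -32/(-2) - 12/((-¼*1)) = -32*(-½) - 12/(-¼) = 16 - 12*(-4) = 16 + 48 = 64)
r*E = -860/3*64 = -55040/3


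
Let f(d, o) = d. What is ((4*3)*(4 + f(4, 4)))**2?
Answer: 9216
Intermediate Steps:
((4*3)*(4 + f(4, 4)))**2 = ((4*3)*(4 + 4))**2 = (12*8)**2 = 96**2 = 9216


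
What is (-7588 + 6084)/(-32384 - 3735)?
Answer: 1504/36119 ≈ 0.041640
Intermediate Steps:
(-7588 + 6084)/(-32384 - 3735) = -1504/(-36119) = -1504*(-1/36119) = 1504/36119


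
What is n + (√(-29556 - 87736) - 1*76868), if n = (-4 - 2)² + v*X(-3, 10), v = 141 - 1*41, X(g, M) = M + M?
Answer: -74832 + 2*I*√29323 ≈ -74832.0 + 342.48*I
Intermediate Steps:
X(g, M) = 2*M
v = 100 (v = 141 - 41 = 100)
n = 2036 (n = (-4 - 2)² + 100*(2*10) = (-6)² + 100*20 = 36 + 2000 = 2036)
n + (√(-29556 - 87736) - 1*76868) = 2036 + (√(-29556 - 87736) - 1*76868) = 2036 + (√(-117292) - 76868) = 2036 + (2*I*√29323 - 76868) = 2036 + (-76868 + 2*I*√29323) = -74832 + 2*I*√29323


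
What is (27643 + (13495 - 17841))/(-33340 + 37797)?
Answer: 23297/4457 ≈ 5.2271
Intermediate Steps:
(27643 + (13495 - 17841))/(-33340 + 37797) = (27643 - 4346)/4457 = 23297*(1/4457) = 23297/4457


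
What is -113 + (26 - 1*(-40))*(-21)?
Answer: -1499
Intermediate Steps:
-113 + (26 - 1*(-40))*(-21) = -113 + (26 + 40)*(-21) = -113 + 66*(-21) = -113 - 1386 = -1499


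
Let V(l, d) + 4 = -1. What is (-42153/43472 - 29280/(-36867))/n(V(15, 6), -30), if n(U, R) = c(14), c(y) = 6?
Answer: -93731497/3205364448 ≈ -0.029242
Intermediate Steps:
V(l, d) = -5 (V(l, d) = -4 - 1 = -5)
n(U, R) = 6
(-42153/43472 - 29280/(-36867))/n(V(15, 6), -30) = (-42153/43472 - 29280/(-36867))/6 = (-42153*1/43472 - 29280*(-1/36867))*(⅙) = (-42153/43472 + 9760/12289)*(⅙) = -93731497/534227408*⅙ = -93731497/3205364448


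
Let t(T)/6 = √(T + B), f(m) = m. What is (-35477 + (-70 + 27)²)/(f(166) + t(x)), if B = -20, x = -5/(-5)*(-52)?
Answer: -1395562/7537 + 302652*I*√2/7537 ≈ -185.16 + 56.788*I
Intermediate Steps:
x = -52 (x = -5*(-⅕)*(-52) = 1*(-52) = -52)
t(T) = 6*√(-20 + T) (t(T) = 6*√(T - 20) = 6*√(-20 + T))
(-35477 + (-70 + 27)²)/(f(166) + t(x)) = (-35477 + (-70 + 27)²)/(166 + 6*√(-20 - 52)) = (-35477 + (-43)²)/(166 + 6*√(-72)) = (-35477 + 1849)/(166 + 6*(6*I*√2)) = -33628/(166 + 36*I*√2)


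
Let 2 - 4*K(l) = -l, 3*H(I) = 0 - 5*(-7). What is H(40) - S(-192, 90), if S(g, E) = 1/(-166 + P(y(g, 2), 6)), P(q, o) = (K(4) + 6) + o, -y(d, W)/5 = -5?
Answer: 10681/915 ≈ 11.673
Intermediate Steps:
y(d, W) = 25 (y(d, W) = -5*(-5) = 25)
H(I) = 35/3 (H(I) = (0 - 5*(-7))/3 = (0 + 35)/3 = (⅓)*35 = 35/3)
K(l) = ½ + l/4 (K(l) = ½ - (-1)*l/4 = ½ + l/4)
P(q, o) = 15/2 + o (P(q, o) = ((½ + (¼)*4) + 6) + o = ((½ + 1) + 6) + o = (3/2 + 6) + o = 15/2 + o)
S(g, E) = -2/305 (S(g, E) = 1/(-166 + (15/2 + 6)) = 1/(-166 + 27/2) = 1/(-305/2) = -2/305)
H(40) - S(-192, 90) = 35/3 - 1*(-2/305) = 35/3 + 2/305 = 10681/915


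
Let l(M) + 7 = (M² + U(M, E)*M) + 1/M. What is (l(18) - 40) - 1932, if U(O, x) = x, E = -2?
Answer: -30437/18 ≈ -1690.9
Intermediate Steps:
l(M) = -7 + 1/M + M² - 2*M (l(M) = -7 + ((M² - 2*M) + 1/M) = -7 + (1/M + M² - 2*M) = -7 + 1/M + M² - 2*M)
(l(18) - 40) - 1932 = ((-7 + 1/18 + 18² - 2*18) - 40) - 1932 = ((-7 + 1/18 + 324 - 36) - 40) - 1932 = (5059/18 - 40) - 1932 = 4339/18 - 1932 = -30437/18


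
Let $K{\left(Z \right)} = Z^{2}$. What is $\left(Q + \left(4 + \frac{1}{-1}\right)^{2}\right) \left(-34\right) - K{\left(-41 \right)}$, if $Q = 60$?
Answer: $-4027$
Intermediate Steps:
$\left(Q + \left(4 + \frac{1}{-1}\right)^{2}\right) \left(-34\right) - K{\left(-41 \right)} = \left(60 + \left(4 + \frac{1}{-1}\right)^{2}\right) \left(-34\right) - \left(-41\right)^{2} = \left(60 + \left(4 - 1\right)^{2}\right) \left(-34\right) - 1681 = \left(60 + 3^{2}\right) \left(-34\right) - 1681 = \left(60 + 9\right) \left(-34\right) - 1681 = 69 \left(-34\right) - 1681 = -2346 - 1681 = -4027$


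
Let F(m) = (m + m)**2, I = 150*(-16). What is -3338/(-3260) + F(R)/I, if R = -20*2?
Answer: -8033/4890 ≈ -1.6427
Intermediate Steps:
R = -40
I = -2400
F(m) = 4*m**2 (F(m) = (2*m)**2 = 4*m**2)
-3338/(-3260) + F(R)/I = -3338/(-3260) + (4*(-40)**2)/(-2400) = -3338*(-1/3260) + (4*1600)*(-1/2400) = 1669/1630 + 6400*(-1/2400) = 1669/1630 - 8/3 = -8033/4890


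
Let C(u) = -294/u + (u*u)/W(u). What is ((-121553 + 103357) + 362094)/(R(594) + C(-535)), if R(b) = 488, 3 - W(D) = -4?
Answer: 1287898010/154959993 ≈ 8.3112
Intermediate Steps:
W(D) = 7 (W(D) = 3 - 1*(-4) = 3 + 4 = 7)
C(u) = -294/u + u**2/7 (C(u) = -294/u + (u*u)/7 = -294/u + u**2*(1/7) = -294/u + u**2/7)
((-121553 + 103357) + 362094)/(R(594) + C(-535)) = ((-121553 + 103357) + 362094)/(488 + (1/7)*(-2058 + (-535)**3)/(-535)) = (-18196 + 362094)/(488 + (1/7)*(-1/535)*(-2058 - 153130375)) = 343898/(488 + (1/7)*(-1/535)*(-153132433)) = 343898/(488 + 153132433/3745) = 343898/(154959993/3745) = 343898*(3745/154959993) = 1287898010/154959993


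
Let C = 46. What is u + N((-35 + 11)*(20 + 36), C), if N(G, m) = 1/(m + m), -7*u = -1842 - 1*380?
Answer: 204431/644 ≈ 317.44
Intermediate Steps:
u = 2222/7 (u = -(-1842 - 1*380)/7 = -(-1842 - 380)/7 = -⅐*(-2222) = 2222/7 ≈ 317.43)
N(G, m) = 1/(2*m)
u + N((-35 + 11)*(20 + 36), C) = 2222/7 + (½)/46 = 2222/7 + (½)*(1/46) = 2222/7 + 1/92 = 204431/644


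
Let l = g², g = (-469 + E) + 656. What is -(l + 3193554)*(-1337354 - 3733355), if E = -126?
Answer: 16212451117975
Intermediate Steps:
g = 61 (g = (-469 - 126) + 656 = -595 + 656 = 61)
l = 3721 (l = 61² = 3721)
-(l + 3193554)*(-1337354 - 3733355) = -(3721 + 3193554)*(-1337354 - 3733355) = -3197275*(-5070709) = -1*(-16212451117975) = 16212451117975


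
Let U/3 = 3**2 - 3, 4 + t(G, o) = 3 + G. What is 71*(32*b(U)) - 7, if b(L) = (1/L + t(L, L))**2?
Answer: 53532865/81 ≈ 6.6090e+5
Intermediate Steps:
t(G, o) = -1 + G (t(G, o) = -4 + (3 + G) = -1 + G)
U = 18 (U = 3*(3**2 - 3) = 3*(9 - 3) = 3*6 = 18)
b(L) = (-1 + L + 1/L)**2 (b(L) = (1/L + (-1 + L))**2 = (-1 + L + 1/L)**2)
71*(32*b(U)) - 7 = 71*(32*((1 + 18*(-1 + 18))**2/18**2)) - 7 = 71*(32*((1 + 18*17)**2/324)) - 7 = 71*(32*((1 + 306)**2/324)) - 7 = 71*(32*((1/324)*307**2)) - 7 = 71*(32*((1/324)*94249)) - 7 = 71*(32*(94249/324)) - 7 = 71*(753992/81) - 7 = 53533432/81 - 7 = 53532865/81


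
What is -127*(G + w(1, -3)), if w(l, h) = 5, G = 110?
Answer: -14605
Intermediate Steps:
-127*(G + w(1, -3)) = -127*(110 + 5) = -127*115 = -14605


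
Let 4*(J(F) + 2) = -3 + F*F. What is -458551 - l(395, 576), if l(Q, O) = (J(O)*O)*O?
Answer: -27518374711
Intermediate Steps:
J(F) = -11/4 + F²/4 (J(F) = -2 + (-3 + F*F)/4 = -2 + (-3 + F²)/4 = -2 + (-¾ + F²/4) = -11/4 + F²/4)
l(Q, O) = O²*(-11/4 + O²/4) (l(Q, O) = ((-11/4 + O²/4)*O)*O = (O*(-11/4 + O²/4))*O = O²*(-11/4 + O²/4))
-458551 - l(395, 576) = -458551 - 576²*(-11 + 576²)/4 = -458551 - 331776*(-11 + 331776)/4 = -458551 - 331776*331765/4 = -458551 - 1*27517916160 = -458551 - 27517916160 = -27518374711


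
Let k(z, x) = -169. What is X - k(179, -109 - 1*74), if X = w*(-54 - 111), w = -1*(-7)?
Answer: -986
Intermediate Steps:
w = 7
X = -1155 (X = 7*(-54 - 111) = 7*(-165) = -1155)
X - k(179, -109 - 1*74) = -1155 - 1*(-169) = -1155 + 169 = -986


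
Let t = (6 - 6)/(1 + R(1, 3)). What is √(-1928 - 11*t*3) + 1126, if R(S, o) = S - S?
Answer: 1126 + 2*I*√482 ≈ 1126.0 + 43.909*I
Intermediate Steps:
R(S, o) = 0
t = 0 (t = (6 - 6)/(1 + 0) = 0/1 = 0*1 = 0)
√(-1928 - 11*t*3) + 1126 = √(-1928 - 11*0*3) + 1126 = √(-1928 + 0*3) + 1126 = √(-1928 + 0) + 1126 = √(-1928) + 1126 = 2*I*√482 + 1126 = 1126 + 2*I*√482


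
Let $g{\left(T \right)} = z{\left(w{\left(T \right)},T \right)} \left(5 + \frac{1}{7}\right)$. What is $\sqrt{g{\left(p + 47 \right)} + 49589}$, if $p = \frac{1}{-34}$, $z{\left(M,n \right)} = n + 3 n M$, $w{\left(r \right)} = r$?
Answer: $\frac{4 \sqrt{74229869}}{119} \approx 289.6$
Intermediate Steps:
$z{\left(M,n \right)} = n + 3 M n$
$p = - \frac{1}{34} \approx -0.029412$
$g{\left(T \right)} = \frac{36 T \left(1 + 3 T\right)}{7}$ ($g{\left(T \right)} = T \left(1 + 3 T\right) \left(5 + \frac{1}{7}\right) = T \left(1 + 3 T\right) \frac{36}{7} = \frac{36 T \left(1 + 3 T\right)}{7}$)
$\sqrt{g{\left(p + 47 \right)} + 49589} = \sqrt{\frac{36 \left(- \frac{1}{34} + 47\right) \left(1 + 3 \left(- \frac{1}{34} + 47\right)\right)}{7} + 49589} = \sqrt{\frac{36}{7} \cdot \frac{1597}{34} \left(1 + 3 \cdot \frac{1597}{34}\right) + 49589} = \sqrt{\frac{36}{7} \cdot \frac{1597}{34} \left(1 + \frac{4791}{34}\right) + 49589} = \sqrt{\frac{36}{7} \cdot \frac{1597}{34} \cdot \frac{4825}{34} + 49589} = \sqrt{\frac{69349725}{2023} + 49589} = \sqrt{\frac{169668272}{2023}} = \frac{4 \sqrt{74229869}}{119}$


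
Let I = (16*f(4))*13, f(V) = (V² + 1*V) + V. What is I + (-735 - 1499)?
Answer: 2758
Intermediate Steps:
f(V) = V² + 2*V (f(V) = (V² + V) + V = (V + V²) + V = V² + 2*V)
I = 4992 (I = (16*(4*(2 + 4)))*13 = (16*(4*6))*13 = (16*24)*13 = 384*13 = 4992)
I + (-735 - 1499) = 4992 + (-735 - 1499) = 4992 - 2234 = 2758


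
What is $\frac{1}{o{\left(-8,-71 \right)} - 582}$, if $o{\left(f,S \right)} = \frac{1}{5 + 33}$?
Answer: $- \frac{38}{22115} \approx -0.0017183$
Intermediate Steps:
$o{\left(f,S \right)} = \frac{1}{38}$
$\frac{1}{o{\left(-8,-71 \right)} - 582} = \frac{1}{\frac{1}{38} - 582} = \frac{1}{- \frac{22115}{38}} = - \frac{38}{22115}$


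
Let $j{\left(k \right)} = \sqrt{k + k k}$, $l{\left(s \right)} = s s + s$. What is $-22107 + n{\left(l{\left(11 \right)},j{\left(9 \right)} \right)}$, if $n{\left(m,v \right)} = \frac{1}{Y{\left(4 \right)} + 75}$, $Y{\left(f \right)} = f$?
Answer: $- \frac{1746452}{79} \approx -22107.0$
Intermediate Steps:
$l{\left(s \right)} = s + s^{2}$ ($l{\left(s \right)} = s^{2} + s = s + s^{2}$)
$j{\left(k \right)} = \sqrt{k + k^{2}}$
$n{\left(m,v \right)} = \frac{1}{79}$ ($n{\left(m,v \right)} = \frac{1}{4 + 75} = \frac{1}{79}$)
$-22107 + n{\left(l{\left(11 \right)},j{\left(9 \right)} \right)} = -22107 + \frac{1}{79} = - \frac{1746452}{79}$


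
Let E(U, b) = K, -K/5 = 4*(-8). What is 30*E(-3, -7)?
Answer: 4800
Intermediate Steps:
K = 160 (K = -20*(-8) = -5*(-32) = 160)
E(U, b) = 160
30*E(-3, -7) = 30*160 = 4800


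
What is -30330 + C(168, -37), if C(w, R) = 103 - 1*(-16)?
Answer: -30211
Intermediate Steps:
C(w, R) = 119 (C(w, R) = 103 + 16 = 119)
-30330 + C(168, -37) = -30330 + 119 = -30211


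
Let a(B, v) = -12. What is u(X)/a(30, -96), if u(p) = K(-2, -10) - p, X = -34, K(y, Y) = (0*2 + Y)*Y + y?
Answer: -11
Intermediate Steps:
K(y, Y) = y + Y**2 (K(y, Y) = (0 + Y)*Y + y = Y*Y + y = Y**2 + y = y + Y**2)
u(p) = 98 - p (u(p) = (-2 + (-10)**2) - p = (-2 + 100) - p = 98 - p)
u(X)/a(30, -96) = (98 - 1*(-34))/(-12) = (98 + 34)*(-1/12) = 132*(-1/12) = -11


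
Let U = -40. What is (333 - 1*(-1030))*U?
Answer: -54520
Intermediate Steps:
(333 - 1*(-1030))*U = (333 - 1*(-1030))*(-40) = (333 + 1030)*(-40) = 1363*(-40) = -54520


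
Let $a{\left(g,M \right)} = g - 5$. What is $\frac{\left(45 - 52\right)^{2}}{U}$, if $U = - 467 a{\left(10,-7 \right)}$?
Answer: $- \frac{49}{2335} \approx -0.020985$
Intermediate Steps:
$a{\left(g,M \right)} = -5 + g$ ($a{\left(g,M \right)} = g - 5 = -5 + g$)
$U = -2335$ ($U = - 467 \left(-5 + 10\right) = \left(-467\right) 5 = -2335$)
$\frac{\left(45 - 52\right)^{2}}{U} = \frac{\left(45 - 52\right)^{2}}{-2335} = \left(-7\right)^{2} \left(- \frac{1}{2335}\right) = 49 \left(- \frac{1}{2335}\right) = - \frac{49}{2335}$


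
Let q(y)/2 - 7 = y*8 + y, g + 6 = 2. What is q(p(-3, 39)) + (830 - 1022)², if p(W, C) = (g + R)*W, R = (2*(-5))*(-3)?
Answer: 35474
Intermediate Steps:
g = -4 (g = -6 + 2 = -4)
R = 30 (R = -10*(-3) = 30)
p(W, C) = 26*W (p(W, C) = (-4 + 30)*W = 26*W)
q(y) = 14 + 18*y (q(y) = 14 + 2*(y*8 + y) = 14 + 2*(8*y + y) = 14 + 2*(9*y) = 14 + 18*y)
q(p(-3, 39)) + (830 - 1022)² = (14 + 18*(26*(-3))) + (830 - 1022)² = (14 + 18*(-78)) + (-192)² = (14 - 1404) + 36864 = -1390 + 36864 = 35474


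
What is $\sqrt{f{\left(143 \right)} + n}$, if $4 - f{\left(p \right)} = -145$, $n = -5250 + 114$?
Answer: $i \sqrt{4987} \approx 70.619 i$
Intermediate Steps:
$n = -5136$
$f{\left(p \right)} = 149$ ($f{\left(p \right)} = 4 - -145 = 4 + 145 = 149$)
$\sqrt{f{\left(143 \right)} + n} = \sqrt{149 - 5136} = \sqrt{-4987} = i \sqrt{4987}$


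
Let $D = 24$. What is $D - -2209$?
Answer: $2233$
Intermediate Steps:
$D - -2209 = 24 - -2209 = 24 + 2209 = 2233$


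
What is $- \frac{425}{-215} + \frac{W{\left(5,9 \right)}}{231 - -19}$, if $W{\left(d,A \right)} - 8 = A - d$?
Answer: $\frac{10883}{5375} \approx 2.0247$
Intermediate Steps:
$W{\left(d,A \right)} = 8 + A - d$ ($W{\left(d,A \right)} = 8 + \left(A - d\right) = 8 + A - d$)
$- \frac{425}{-215} + \frac{W{\left(5,9 \right)}}{231 - -19} = - \frac{425}{-215} + \frac{8 + 9 - 5}{231 - -19} = \left(-425\right) \left(- \frac{1}{215}\right) + \frac{8 + 9 - 5}{231 + 19} = \frac{85}{43} + \frac{12}{250} = \frac{85}{43} + 12 \cdot \frac{1}{250} = \frac{85}{43} + \frac{6}{125} = \frac{10883}{5375}$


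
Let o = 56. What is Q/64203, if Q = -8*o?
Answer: -448/64203 ≈ -0.0069779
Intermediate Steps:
Q = -448 (Q = -8*56 = -448)
Q/64203 = -448/64203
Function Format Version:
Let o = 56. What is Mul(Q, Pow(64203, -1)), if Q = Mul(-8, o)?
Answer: Rational(-448, 64203) ≈ -0.0069779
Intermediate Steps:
Q = -448 (Q = Mul(-8, 56) = -448)
Mul(Q, Pow(64203, -1)) = Mul(-448, Pow(64203, -1)) = Mul(-448, Rational(1, 64203)) = Rational(-448, 64203)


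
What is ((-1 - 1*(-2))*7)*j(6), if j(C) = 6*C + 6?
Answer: 294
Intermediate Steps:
j(C) = 6 + 6*C
((-1 - 1*(-2))*7)*j(6) = ((-1 - 1*(-2))*7)*(6 + 6*6) = ((-1 + 2)*7)*(6 + 36) = (1*7)*42 = 7*42 = 294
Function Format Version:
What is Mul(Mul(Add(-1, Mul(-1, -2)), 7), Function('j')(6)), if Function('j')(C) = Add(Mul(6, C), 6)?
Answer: 294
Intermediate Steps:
Function('j')(C) = Add(6, Mul(6, C))
Mul(Mul(Add(-1, Mul(-1, -2)), 7), Function('j')(6)) = Mul(Mul(Add(-1, Mul(-1, -2)), 7), Add(6, Mul(6, 6))) = Mul(Mul(Add(-1, 2), 7), Add(6, 36)) = Mul(Mul(1, 7), 42) = Mul(7, 42) = 294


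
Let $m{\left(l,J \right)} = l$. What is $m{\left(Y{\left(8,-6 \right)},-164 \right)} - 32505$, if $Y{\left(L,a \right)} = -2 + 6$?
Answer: $-32501$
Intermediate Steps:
$Y{\left(L,a \right)} = 4$
$m{\left(Y{\left(8,-6 \right)},-164 \right)} - 32505 = 4 - 32505 = -32501$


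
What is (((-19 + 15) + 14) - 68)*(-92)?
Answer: 5336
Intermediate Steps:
(((-19 + 15) + 14) - 68)*(-92) = ((-4 + 14) - 68)*(-92) = (10 - 68)*(-92) = -58*(-92) = 5336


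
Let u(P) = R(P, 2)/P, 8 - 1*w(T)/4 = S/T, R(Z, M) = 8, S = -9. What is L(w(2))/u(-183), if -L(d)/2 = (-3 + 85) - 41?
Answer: 7503/4 ≈ 1875.8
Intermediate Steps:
w(T) = 32 + 36/T (w(T) = 32 - (-36)/T = 32 + 36/T)
u(P) = 8/P
L(d) = -82 (L(d) = -2*((-3 + 85) - 41) = -2*(82 - 41) = -2*41 = -82)
L(w(2))/u(-183) = -82/(8/(-183)) = -82/(8*(-1/183)) = -82/(-8/183) = -82*(-183/8) = 7503/4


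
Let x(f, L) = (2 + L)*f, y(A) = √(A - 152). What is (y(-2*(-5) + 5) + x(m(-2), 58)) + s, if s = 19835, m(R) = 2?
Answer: 19955 + I*√137 ≈ 19955.0 + 11.705*I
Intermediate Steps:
y(A) = √(-152 + A)
x(f, L) = f*(2 + L)
(y(-2*(-5) + 5) + x(m(-2), 58)) + s = (√(-152 + (-2*(-5) + 5)) + 2*(2 + 58)) + 19835 = (√(-152 + (10 + 5)) + 2*60) + 19835 = (√(-152 + 15) + 120) + 19835 = (√(-137) + 120) + 19835 = (I*√137 + 120) + 19835 = (120 + I*√137) + 19835 = 19955 + I*√137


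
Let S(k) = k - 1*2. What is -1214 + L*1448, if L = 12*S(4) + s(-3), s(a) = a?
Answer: 29194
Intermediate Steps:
S(k) = -2 + k (S(k) = k - 2 = -2 + k)
L = 21 (L = 12*(-2 + 4) - 3 = 12*2 - 3 = 24 - 3 = 21)
-1214 + L*1448 = -1214 + 21*1448 = -1214 + 30408 = 29194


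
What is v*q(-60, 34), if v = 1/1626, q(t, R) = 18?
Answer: 3/271 ≈ 0.011070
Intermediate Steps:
v = 1/1626 ≈ 0.00061501
v*q(-60, 34) = (1/1626)*18 = 3/271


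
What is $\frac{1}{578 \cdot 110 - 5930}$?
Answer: $\frac{1}{57650} \approx 1.7346 \cdot 10^{-5}$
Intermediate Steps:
$\frac{1}{578 \cdot 110 - 5930} = \frac{1}{63580 - 5930} = \frac{1}{57650}$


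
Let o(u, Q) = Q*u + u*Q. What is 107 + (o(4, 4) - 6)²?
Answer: 783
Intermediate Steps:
o(u, Q) = 2*Q*u (o(u, Q) = Q*u + Q*u = 2*Q*u)
107 + (o(4, 4) - 6)² = 107 + (2*4*4 - 6)² = 107 + (32 - 6)² = 107 + 26² = 107 + 676 = 783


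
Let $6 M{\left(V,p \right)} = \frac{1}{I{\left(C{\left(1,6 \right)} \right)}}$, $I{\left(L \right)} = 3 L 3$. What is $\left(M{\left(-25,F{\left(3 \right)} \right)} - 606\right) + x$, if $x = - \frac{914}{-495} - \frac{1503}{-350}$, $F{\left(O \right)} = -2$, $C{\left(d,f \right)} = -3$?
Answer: $- \frac{93534016}{155925} \approx -599.87$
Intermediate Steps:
$I{\left(L \right)} = 9 L$
$x = \frac{212777}{34650}$ ($x = \left(-914\right) \left(- \frac{1}{495}\right) - - \frac{1503}{350} = \frac{914}{495} + \frac{1503}{350} = \frac{212777}{34650} \approx 6.1407$)
$M{\left(V,p \right)} = - \frac{1}{162}$ ($M{\left(V,p \right)} = \frac{1}{6 \cdot 9 \left(-3\right)} = \frac{1}{6 \left(-27\right)} = \frac{1}{6} \left(- \frac{1}{27}\right) = - \frac{1}{162}$)
$\left(M{\left(-25,F{\left(3 \right)} \right)} - 606\right) + x = \left(- \frac{1}{162} - 606\right) + \frac{212777}{34650} = - \frac{98173}{162} + \frac{212777}{34650} = - \frac{93534016}{155925}$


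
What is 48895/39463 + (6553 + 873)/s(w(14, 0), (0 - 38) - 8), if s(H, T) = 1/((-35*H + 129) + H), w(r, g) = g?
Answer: 37803787597/39463 ≈ 9.5796e+5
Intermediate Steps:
s(H, T) = 1/(129 - 34*H) (s(H, T) = 1/((129 - 35*H) + H) = 1/(129 - 34*H))
48895/39463 + (6553 + 873)/s(w(14, 0), (0 - 38) - 8) = 48895/39463 + (6553 + 873)/((-1/(-129 + 34*0))) = 48895*(1/39463) + 7426/((-1/(-129 + 0))) = 48895/39463 + 7426/((-1/(-129))) = 48895/39463 + 7426/((-1*(-1/129))) = 48895/39463 + 7426/(1/129) = 48895/39463 + 7426*129 = 48895/39463 + 957954 = 37803787597/39463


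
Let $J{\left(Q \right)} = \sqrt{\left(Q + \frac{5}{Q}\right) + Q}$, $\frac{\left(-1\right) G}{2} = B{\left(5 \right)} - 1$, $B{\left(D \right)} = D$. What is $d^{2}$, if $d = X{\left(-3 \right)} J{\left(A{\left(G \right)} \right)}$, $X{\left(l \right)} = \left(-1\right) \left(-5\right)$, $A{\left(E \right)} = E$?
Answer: $- \frac{3325}{8} \approx -415.63$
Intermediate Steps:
$G = -8$ ($G = - 2 \left(5 - 1\right) = \left(-2\right) 4 = -8$)
$X{\left(l \right)} = 5$
$J{\left(Q \right)} = \sqrt{2 Q + \frac{5}{Q}}$
$d = \frac{5 i \sqrt{266}}{4}$ ($d = 5 \sqrt{2 \left(-8\right) + \frac{5}{-8}} = 5 \sqrt{-16 + 5 \left(- \frac{1}{8}\right)} = 5 \sqrt{-16 - \frac{5}{8}} = 5 \sqrt{- \frac{133}{8}} = 5 \frac{i \sqrt{266}}{4} = \frac{5 i \sqrt{266}}{4} \approx 20.387 i$)
$d^{2} = \left(\frac{5 i \sqrt{266}}{4}\right)^{2} = - \frac{3325}{8}$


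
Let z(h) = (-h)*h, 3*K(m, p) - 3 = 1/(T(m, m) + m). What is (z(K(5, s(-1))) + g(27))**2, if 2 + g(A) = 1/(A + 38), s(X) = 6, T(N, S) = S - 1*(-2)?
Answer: 65622556561/7096377600 ≈ 9.2473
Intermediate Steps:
T(N, S) = 2 + S (T(N, S) = S + 2 = 2 + S)
K(m, p) = 1 + 1/(3*(2 + 2*m)) (K(m, p) = 1 + 1/(3*((2 + m) + m)) = 1 + 1/(3*(2 + 2*m)))
g(A) = -2 + 1/(38 + A) (g(A) = -2 + 1/(A + 38) = -2 + 1/(38 + A))
z(h) = -h**2
(z(K(5, s(-1))) + g(27))**2 = (-((7/6 + 5)/(1 + 5))**2 + (-75 - 2*27)/(38 + 27))**2 = (-((37/6)/6)**2 + (-75 - 54)/65)**2 = (-((1/6)*(37/6))**2 + (1/65)*(-129))**2 = (-(37/36)**2 - 129/65)**2 = (-1*1369/1296 - 129/65)**2 = (-1369/1296 - 129/65)**2 = (-256169/84240)**2 = 65622556561/7096377600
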